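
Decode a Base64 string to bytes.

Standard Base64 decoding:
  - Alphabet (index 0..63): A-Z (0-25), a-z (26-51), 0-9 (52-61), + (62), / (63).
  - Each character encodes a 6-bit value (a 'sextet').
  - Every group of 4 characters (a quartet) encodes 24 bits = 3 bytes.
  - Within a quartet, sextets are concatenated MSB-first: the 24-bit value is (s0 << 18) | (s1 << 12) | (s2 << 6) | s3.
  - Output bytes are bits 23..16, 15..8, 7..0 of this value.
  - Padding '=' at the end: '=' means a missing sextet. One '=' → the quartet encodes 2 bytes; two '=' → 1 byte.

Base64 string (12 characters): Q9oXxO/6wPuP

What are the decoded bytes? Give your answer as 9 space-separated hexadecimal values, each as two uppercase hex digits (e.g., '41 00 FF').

After char 0 ('Q'=16): chars_in_quartet=1 acc=0x10 bytes_emitted=0
After char 1 ('9'=61): chars_in_quartet=2 acc=0x43D bytes_emitted=0
After char 2 ('o'=40): chars_in_quartet=3 acc=0x10F68 bytes_emitted=0
After char 3 ('X'=23): chars_in_quartet=4 acc=0x43DA17 -> emit 43 DA 17, reset; bytes_emitted=3
After char 4 ('x'=49): chars_in_quartet=1 acc=0x31 bytes_emitted=3
After char 5 ('O'=14): chars_in_quartet=2 acc=0xC4E bytes_emitted=3
After char 6 ('/'=63): chars_in_quartet=3 acc=0x313BF bytes_emitted=3
After char 7 ('6'=58): chars_in_quartet=4 acc=0xC4EFFA -> emit C4 EF FA, reset; bytes_emitted=6
After char 8 ('w'=48): chars_in_quartet=1 acc=0x30 bytes_emitted=6
After char 9 ('P'=15): chars_in_quartet=2 acc=0xC0F bytes_emitted=6
After char 10 ('u'=46): chars_in_quartet=3 acc=0x303EE bytes_emitted=6
After char 11 ('P'=15): chars_in_quartet=4 acc=0xC0FB8F -> emit C0 FB 8F, reset; bytes_emitted=9

Answer: 43 DA 17 C4 EF FA C0 FB 8F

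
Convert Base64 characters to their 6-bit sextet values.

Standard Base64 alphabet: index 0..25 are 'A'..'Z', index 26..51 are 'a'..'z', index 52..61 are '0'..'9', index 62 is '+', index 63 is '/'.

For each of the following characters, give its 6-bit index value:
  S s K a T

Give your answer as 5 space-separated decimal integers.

Answer: 18 44 10 26 19

Derivation:
'S': A..Z range, ord('S') − ord('A') = 18
's': a..z range, 26 + ord('s') − ord('a') = 44
'K': A..Z range, ord('K') − ord('A') = 10
'a': a..z range, 26 + ord('a') − ord('a') = 26
'T': A..Z range, ord('T') − ord('A') = 19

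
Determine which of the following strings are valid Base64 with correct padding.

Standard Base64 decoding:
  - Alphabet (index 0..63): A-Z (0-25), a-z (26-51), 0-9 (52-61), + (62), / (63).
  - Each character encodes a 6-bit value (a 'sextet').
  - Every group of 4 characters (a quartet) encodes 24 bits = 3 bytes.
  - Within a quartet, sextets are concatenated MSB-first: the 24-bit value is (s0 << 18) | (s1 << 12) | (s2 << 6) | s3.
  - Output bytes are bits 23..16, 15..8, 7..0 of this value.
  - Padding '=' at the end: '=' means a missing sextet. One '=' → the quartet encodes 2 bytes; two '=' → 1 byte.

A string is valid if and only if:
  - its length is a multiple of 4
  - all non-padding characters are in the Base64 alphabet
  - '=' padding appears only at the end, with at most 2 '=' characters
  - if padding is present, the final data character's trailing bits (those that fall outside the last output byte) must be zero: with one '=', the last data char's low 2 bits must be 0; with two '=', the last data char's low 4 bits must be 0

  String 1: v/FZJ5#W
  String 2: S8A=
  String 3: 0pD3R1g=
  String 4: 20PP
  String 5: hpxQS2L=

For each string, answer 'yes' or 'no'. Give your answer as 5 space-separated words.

Answer: no yes yes yes no

Derivation:
String 1: 'v/FZJ5#W' → invalid (bad char(s): ['#'])
String 2: 'S8A=' → valid
String 3: '0pD3R1g=' → valid
String 4: '20PP' → valid
String 5: 'hpxQS2L=' → invalid (bad trailing bits)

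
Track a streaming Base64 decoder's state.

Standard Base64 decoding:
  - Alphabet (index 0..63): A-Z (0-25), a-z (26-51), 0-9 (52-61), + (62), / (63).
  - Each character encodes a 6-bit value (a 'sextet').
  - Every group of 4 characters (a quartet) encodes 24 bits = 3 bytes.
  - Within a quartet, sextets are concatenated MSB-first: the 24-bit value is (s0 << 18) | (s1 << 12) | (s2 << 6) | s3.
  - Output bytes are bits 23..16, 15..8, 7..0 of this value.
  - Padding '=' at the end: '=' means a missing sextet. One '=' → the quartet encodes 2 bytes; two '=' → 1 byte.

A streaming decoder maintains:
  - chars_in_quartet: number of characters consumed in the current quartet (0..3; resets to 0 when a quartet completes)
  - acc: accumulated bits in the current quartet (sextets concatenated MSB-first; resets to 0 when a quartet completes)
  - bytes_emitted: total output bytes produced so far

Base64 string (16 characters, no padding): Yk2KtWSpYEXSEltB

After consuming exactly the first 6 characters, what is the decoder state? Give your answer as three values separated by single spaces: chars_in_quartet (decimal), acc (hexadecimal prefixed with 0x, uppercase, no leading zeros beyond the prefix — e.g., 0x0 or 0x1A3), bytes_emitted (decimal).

After char 0 ('Y'=24): chars_in_quartet=1 acc=0x18 bytes_emitted=0
After char 1 ('k'=36): chars_in_quartet=2 acc=0x624 bytes_emitted=0
After char 2 ('2'=54): chars_in_quartet=3 acc=0x18936 bytes_emitted=0
After char 3 ('K'=10): chars_in_quartet=4 acc=0x624D8A -> emit 62 4D 8A, reset; bytes_emitted=3
After char 4 ('t'=45): chars_in_quartet=1 acc=0x2D bytes_emitted=3
After char 5 ('W'=22): chars_in_quartet=2 acc=0xB56 bytes_emitted=3

Answer: 2 0xB56 3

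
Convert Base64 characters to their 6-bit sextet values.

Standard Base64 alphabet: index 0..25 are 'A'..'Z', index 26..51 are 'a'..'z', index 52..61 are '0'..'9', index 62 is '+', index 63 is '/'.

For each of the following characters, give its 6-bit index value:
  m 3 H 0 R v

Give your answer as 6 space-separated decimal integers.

Answer: 38 55 7 52 17 47

Derivation:
'm': a..z range, 26 + ord('m') − ord('a') = 38
'3': 0..9 range, 52 + ord('3') − ord('0') = 55
'H': A..Z range, ord('H') − ord('A') = 7
'0': 0..9 range, 52 + ord('0') − ord('0') = 52
'R': A..Z range, ord('R') − ord('A') = 17
'v': a..z range, 26 + ord('v') − ord('a') = 47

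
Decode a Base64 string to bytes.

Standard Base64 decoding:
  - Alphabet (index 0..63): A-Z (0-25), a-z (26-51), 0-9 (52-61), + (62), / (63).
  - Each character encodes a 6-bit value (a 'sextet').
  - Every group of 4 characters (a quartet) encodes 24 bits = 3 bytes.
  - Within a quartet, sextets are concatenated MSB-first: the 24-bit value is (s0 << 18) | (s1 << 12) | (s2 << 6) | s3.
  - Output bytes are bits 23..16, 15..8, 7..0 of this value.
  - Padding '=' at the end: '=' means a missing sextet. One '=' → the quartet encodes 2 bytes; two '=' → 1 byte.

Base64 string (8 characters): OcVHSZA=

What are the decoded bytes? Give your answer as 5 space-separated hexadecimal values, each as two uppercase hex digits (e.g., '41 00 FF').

Answer: 39 C5 47 49 90

Derivation:
After char 0 ('O'=14): chars_in_quartet=1 acc=0xE bytes_emitted=0
After char 1 ('c'=28): chars_in_quartet=2 acc=0x39C bytes_emitted=0
After char 2 ('V'=21): chars_in_quartet=3 acc=0xE715 bytes_emitted=0
After char 3 ('H'=7): chars_in_quartet=4 acc=0x39C547 -> emit 39 C5 47, reset; bytes_emitted=3
After char 4 ('S'=18): chars_in_quartet=1 acc=0x12 bytes_emitted=3
After char 5 ('Z'=25): chars_in_quartet=2 acc=0x499 bytes_emitted=3
After char 6 ('A'=0): chars_in_quartet=3 acc=0x12640 bytes_emitted=3
Padding '=': partial quartet acc=0x12640 -> emit 49 90; bytes_emitted=5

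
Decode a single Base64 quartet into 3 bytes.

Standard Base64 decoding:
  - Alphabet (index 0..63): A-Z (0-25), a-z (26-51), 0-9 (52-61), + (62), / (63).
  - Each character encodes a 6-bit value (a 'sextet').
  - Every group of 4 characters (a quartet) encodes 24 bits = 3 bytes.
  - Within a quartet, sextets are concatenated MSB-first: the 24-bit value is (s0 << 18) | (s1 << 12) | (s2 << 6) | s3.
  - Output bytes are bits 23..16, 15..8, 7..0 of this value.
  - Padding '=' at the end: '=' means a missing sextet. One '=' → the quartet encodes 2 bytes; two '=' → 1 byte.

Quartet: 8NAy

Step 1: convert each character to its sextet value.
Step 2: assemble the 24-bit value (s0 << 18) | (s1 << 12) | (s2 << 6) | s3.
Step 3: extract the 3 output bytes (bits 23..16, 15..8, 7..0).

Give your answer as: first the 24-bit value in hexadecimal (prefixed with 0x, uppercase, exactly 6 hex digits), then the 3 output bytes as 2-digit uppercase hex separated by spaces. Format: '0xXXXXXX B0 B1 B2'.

Sextets: 8=60, N=13, A=0, y=50
24-bit: (60<<18) | (13<<12) | (0<<6) | 50
      = 0xF00000 | 0x00D000 | 0x000000 | 0x000032
      = 0xF0D032
Bytes: (v>>16)&0xFF=F0, (v>>8)&0xFF=D0, v&0xFF=32

Answer: 0xF0D032 F0 D0 32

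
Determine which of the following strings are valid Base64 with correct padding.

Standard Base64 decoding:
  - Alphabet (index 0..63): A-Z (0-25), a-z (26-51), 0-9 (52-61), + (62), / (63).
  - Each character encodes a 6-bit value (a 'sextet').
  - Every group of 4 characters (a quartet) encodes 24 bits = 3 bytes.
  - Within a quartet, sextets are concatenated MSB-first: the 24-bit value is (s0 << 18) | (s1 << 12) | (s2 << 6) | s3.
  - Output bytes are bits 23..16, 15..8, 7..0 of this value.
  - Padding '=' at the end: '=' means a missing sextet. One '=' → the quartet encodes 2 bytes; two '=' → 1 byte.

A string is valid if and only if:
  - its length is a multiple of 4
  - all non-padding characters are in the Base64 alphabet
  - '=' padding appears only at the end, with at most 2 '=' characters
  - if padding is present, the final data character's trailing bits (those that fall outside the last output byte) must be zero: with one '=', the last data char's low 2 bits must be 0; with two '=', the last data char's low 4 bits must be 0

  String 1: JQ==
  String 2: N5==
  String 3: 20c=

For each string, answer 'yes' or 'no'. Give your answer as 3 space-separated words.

String 1: 'JQ==' → valid
String 2: 'N5==' → invalid (bad trailing bits)
String 3: '20c=' → valid

Answer: yes no yes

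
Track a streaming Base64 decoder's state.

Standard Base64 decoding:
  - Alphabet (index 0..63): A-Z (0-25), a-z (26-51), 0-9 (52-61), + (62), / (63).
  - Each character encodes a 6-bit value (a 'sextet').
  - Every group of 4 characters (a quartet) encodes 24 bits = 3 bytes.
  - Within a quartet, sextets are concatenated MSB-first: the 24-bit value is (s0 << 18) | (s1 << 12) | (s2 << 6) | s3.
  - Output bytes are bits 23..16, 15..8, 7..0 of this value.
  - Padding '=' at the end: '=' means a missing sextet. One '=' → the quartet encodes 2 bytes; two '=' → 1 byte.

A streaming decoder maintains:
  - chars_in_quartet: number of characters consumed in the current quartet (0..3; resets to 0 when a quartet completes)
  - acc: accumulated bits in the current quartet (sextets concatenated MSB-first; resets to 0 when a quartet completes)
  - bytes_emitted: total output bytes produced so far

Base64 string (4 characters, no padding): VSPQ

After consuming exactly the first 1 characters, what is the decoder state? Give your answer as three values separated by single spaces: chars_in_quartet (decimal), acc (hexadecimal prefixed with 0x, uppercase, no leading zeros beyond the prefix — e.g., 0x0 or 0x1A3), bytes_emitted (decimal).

Answer: 1 0x15 0

Derivation:
After char 0 ('V'=21): chars_in_quartet=1 acc=0x15 bytes_emitted=0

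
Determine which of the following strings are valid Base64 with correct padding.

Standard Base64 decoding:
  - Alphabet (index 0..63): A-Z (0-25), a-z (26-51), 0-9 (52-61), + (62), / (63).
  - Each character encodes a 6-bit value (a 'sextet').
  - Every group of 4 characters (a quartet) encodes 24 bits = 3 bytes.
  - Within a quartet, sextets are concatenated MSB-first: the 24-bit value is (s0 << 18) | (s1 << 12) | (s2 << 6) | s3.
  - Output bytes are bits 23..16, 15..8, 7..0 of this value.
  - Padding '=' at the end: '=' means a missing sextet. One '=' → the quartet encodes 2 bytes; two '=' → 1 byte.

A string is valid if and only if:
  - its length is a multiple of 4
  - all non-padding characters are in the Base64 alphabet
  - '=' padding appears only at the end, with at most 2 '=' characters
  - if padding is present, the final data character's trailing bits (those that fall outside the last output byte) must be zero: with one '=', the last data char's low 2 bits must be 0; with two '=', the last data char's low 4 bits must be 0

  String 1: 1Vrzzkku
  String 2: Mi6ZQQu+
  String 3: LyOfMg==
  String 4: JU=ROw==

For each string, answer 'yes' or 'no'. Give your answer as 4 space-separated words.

String 1: '1Vrzzkku' → valid
String 2: 'Mi6ZQQu+' → valid
String 3: 'LyOfMg==' → valid
String 4: 'JU=ROw==' → invalid (bad char(s): ['=']; '=' in middle)

Answer: yes yes yes no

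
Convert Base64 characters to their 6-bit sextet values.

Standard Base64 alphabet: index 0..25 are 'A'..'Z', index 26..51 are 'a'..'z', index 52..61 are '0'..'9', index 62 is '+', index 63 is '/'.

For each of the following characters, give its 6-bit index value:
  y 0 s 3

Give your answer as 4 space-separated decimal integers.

Answer: 50 52 44 55

Derivation:
'y': a..z range, 26 + ord('y') − ord('a') = 50
'0': 0..9 range, 52 + ord('0') − ord('0') = 52
's': a..z range, 26 + ord('s') − ord('a') = 44
'3': 0..9 range, 52 + ord('3') − ord('0') = 55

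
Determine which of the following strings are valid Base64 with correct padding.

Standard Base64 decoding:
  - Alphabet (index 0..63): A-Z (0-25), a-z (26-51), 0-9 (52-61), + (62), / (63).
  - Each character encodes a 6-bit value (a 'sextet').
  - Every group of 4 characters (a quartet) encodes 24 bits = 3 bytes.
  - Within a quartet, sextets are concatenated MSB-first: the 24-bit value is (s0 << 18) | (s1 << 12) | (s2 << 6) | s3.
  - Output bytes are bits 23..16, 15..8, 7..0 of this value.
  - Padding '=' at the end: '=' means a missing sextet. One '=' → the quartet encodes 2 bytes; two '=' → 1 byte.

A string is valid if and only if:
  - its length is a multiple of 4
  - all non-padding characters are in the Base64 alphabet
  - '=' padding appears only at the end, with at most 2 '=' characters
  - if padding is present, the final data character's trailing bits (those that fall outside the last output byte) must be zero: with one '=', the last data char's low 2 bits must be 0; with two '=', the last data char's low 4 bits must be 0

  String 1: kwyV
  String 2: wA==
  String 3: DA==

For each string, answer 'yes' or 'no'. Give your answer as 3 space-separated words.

String 1: 'kwyV' → valid
String 2: 'wA==' → valid
String 3: 'DA==' → valid

Answer: yes yes yes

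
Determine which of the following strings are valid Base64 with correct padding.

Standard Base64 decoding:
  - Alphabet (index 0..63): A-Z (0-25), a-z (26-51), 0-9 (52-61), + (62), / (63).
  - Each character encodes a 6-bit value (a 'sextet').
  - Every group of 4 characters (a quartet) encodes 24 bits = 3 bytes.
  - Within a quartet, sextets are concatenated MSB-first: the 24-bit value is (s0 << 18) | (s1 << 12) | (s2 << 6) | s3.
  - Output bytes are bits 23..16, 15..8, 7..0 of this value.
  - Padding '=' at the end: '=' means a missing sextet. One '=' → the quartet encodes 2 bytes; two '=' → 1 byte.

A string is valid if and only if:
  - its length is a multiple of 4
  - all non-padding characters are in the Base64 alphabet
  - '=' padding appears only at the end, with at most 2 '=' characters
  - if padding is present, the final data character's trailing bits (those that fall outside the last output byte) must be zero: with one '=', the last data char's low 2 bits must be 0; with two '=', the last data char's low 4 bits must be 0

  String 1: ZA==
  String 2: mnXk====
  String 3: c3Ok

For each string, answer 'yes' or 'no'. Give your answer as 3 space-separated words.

String 1: 'ZA==' → valid
String 2: 'mnXk====' → invalid (4 pad chars (max 2))
String 3: 'c3Ok' → valid

Answer: yes no yes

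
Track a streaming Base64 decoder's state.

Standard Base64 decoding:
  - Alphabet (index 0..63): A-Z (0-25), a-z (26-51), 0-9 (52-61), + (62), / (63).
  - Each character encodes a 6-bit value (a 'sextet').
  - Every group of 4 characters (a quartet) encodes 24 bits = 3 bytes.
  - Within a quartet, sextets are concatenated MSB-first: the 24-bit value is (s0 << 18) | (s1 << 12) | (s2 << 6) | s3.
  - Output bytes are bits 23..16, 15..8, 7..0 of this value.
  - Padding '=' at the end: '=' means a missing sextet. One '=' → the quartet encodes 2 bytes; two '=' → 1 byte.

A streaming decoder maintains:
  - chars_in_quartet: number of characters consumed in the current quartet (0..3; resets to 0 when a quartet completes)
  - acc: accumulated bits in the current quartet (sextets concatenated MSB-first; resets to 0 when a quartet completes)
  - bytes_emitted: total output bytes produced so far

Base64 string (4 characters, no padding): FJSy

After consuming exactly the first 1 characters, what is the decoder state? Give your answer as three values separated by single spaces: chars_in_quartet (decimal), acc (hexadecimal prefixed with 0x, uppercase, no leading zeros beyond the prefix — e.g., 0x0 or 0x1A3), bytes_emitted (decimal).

After char 0 ('F'=5): chars_in_quartet=1 acc=0x5 bytes_emitted=0

Answer: 1 0x5 0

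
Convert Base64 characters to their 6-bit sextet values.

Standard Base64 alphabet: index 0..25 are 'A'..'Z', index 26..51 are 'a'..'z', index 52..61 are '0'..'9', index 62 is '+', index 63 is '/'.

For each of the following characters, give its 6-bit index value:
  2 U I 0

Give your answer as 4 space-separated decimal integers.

Answer: 54 20 8 52

Derivation:
'2': 0..9 range, 52 + ord('2') − ord('0') = 54
'U': A..Z range, ord('U') − ord('A') = 20
'I': A..Z range, ord('I') − ord('A') = 8
'0': 0..9 range, 52 + ord('0') − ord('0') = 52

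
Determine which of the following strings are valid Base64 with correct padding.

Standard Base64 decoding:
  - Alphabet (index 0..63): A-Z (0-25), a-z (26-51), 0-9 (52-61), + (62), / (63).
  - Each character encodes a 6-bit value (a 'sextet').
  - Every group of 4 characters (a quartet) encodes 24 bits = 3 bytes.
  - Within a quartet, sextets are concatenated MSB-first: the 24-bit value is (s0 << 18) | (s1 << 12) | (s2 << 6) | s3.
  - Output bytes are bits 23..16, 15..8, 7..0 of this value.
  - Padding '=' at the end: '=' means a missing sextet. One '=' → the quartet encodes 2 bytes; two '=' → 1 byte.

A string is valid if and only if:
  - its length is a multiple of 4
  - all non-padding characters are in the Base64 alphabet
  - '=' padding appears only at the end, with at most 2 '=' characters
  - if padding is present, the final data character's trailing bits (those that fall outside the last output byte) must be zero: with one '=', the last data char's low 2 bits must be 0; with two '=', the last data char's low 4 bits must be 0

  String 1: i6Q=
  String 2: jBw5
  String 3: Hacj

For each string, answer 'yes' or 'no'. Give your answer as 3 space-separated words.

Answer: yes yes yes

Derivation:
String 1: 'i6Q=' → valid
String 2: 'jBw5' → valid
String 3: 'Hacj' → valid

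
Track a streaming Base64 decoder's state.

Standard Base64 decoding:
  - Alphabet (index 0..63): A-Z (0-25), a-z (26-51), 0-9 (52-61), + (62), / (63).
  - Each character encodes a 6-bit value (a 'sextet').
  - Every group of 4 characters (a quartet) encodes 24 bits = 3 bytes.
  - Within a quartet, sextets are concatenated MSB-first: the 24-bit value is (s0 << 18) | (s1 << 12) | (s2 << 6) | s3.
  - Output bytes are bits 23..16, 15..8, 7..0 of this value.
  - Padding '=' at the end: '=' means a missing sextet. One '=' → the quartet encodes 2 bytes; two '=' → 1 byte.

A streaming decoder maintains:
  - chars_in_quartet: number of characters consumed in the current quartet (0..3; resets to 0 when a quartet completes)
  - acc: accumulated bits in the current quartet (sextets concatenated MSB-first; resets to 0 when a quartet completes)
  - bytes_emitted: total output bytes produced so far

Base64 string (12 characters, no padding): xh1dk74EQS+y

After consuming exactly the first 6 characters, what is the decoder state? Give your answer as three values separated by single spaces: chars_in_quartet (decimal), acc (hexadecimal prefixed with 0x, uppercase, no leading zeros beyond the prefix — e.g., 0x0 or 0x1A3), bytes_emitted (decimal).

Answer: 2 0x93B 3

Derivation:
After char 0 ('x'=49): chars_in_quartet=1 acc=0x31 bytes_emitted=0
After char 1 ('h'=33): chars_in_quartet=2 acc=0xC61 bytes_emitted=0
After char 2 ('1'=53): chars_in_quartet=3 acc=0x31875 bytes_emitted=0
After char 3 ('d'=29): chars_in_quartet=4 acc=0xC61D5D -> emit C6 1D 5D, reset; bytes_emitted=3
After char 4 ('k'=36): chars_in_quartet=1 acc=0x24 bytes_emitted=3
After char 5 ('7'=59): chars_in_quartet=2 acc=0x93B bytes_emitted=3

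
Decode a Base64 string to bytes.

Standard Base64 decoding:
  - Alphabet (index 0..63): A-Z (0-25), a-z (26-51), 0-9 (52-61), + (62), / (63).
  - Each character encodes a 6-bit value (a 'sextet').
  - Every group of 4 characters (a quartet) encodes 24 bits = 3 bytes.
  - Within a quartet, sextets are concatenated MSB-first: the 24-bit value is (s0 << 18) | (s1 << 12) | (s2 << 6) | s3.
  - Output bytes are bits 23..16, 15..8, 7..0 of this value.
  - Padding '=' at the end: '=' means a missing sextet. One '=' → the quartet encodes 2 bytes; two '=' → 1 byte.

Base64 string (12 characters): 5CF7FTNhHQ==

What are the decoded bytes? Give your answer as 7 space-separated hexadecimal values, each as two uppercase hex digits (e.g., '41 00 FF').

After char 0 ('5'=57): chars_in_quartet=1 acc=0x39 bytes_emitted=0
After char 1 ('C'=2): chars_in_quartet=2 acc=0xE42 bytes_emitted=0
After char 2 ('F'=5): chars_in_quartet=3 acc=0x39085 bytes_emitted=0
After char 3 ('7'=59): chars_in_quartet=4 acc=0xE4217B -> emit E4 21 7B, reset; bytes_emitted=3
After char 4 ('F'=5): chars_in_quartet=1 acc=0x5 bytes_emitted=3
After char 5 ('T'=19): chars_in_quartet=2 acc=0x153 bytes_emitted=3
After char 6 ('N'=13): chars_in_quartet=3 acc=0x54CD bytes_emitted=3
After char 7 ('h'=33): chars_in_quartet=4 acc=0x153361 -> emit 15 33 61, reset; bytes_emitted=6
After char 8 ('H'=7): chars_in_quartet=1 acc=0x7 bytes_emitted=6
After char 9 ('Q'=16): chars_in_quartet=2 acc=0x1D0 bytes_emitted=6
Padding '==': partial quartet acc=0x1D0 -> emit 1D; bytes_emitted=7

Answer: E4 21 7B 15 33 61 1D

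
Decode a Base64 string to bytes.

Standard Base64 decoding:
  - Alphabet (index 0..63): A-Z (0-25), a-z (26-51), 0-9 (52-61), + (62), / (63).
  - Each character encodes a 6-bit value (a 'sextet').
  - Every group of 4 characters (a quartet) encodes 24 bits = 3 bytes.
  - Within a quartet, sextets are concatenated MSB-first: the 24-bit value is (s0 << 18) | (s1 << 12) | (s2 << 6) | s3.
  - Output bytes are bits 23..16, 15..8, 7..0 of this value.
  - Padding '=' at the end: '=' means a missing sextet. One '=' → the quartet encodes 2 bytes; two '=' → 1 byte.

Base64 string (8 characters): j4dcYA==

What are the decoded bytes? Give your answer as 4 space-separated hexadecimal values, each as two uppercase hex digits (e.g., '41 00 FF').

After char 0 ('j'=35): chars_in_quartet=1 acc=0x23 bytes_emitted=0
After char 1 ('4'=56): chars_in_quartet=2 acc=0x8F8 bytes_emitted=0
After char 2 ('d'=29): chars_in_quartet=3 acc=0x23E1D bytes_emitted=0
After char 3 ('c'=28): chars_in_quartet=4 acc=0x8F875C -> emit 8F 87 5C, reset; bytes_emitted=3
After char 4 ('Y'=24): chars_in_quartet=1 acc=0x18 bytes_emitted=3
After char 5 ('A'=0): chars_in_quartet=2 acc=0x600 bytes_emitted=3
Padding '==': partial quartet acc=0x600 -> emit 60; bytes_emitted=4

Answer: 8F 87 5C 60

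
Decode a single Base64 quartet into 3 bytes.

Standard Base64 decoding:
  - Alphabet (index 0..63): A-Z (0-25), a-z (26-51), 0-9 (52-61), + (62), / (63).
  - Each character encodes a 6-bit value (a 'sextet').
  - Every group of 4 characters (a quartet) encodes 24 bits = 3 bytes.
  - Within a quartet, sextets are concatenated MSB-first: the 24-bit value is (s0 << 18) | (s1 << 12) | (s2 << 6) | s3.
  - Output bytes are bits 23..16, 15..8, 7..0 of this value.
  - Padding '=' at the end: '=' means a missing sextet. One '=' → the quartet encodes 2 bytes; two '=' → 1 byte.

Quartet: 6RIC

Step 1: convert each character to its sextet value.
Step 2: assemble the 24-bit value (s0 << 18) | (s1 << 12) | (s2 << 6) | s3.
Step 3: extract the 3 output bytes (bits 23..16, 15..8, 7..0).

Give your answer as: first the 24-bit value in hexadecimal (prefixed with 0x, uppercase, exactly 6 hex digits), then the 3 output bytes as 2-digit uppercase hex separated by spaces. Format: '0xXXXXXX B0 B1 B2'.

Sextets: 6=58, R=17, I=8, C=2
24-bit: (58<<18) | (17<<12) | (8<<6) | 2
      = 0xE80000 | 0x011000 | 0x000200 | 0x000002
      = 0xE91202
Bytes: (v>>16)&0xFF=E9, (v>>8)&0xFF=12, v&0xFF=02

Answer: 0xE91202 E9 12 02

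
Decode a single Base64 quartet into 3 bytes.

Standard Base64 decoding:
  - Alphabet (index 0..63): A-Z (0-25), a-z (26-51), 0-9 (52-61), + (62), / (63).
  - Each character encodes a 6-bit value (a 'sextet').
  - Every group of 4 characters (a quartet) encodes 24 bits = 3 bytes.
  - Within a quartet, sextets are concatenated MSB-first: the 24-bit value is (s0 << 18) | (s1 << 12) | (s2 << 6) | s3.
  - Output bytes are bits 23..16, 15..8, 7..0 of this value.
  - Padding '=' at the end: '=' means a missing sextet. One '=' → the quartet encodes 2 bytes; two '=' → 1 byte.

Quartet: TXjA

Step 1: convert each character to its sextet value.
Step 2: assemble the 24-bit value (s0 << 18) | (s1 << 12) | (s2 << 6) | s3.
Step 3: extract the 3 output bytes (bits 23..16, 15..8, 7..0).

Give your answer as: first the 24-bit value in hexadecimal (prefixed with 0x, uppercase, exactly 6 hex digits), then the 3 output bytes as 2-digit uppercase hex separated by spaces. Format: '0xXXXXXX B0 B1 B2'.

Sextets: T=19, X=23, j=35, A=0
24-bit: (19<<18) | (23<<12) | (35<<6) | 0
      = 0x4C0000 | 0x017000 | 0x0008C0 | 0x000000
      = 0x4D78C0
Bytes: (v>>16)&0xFF=4D, (v>>8)&0xFF=78, v&0xFF=C0

Answer: 0x4D78C0 4D 78 C0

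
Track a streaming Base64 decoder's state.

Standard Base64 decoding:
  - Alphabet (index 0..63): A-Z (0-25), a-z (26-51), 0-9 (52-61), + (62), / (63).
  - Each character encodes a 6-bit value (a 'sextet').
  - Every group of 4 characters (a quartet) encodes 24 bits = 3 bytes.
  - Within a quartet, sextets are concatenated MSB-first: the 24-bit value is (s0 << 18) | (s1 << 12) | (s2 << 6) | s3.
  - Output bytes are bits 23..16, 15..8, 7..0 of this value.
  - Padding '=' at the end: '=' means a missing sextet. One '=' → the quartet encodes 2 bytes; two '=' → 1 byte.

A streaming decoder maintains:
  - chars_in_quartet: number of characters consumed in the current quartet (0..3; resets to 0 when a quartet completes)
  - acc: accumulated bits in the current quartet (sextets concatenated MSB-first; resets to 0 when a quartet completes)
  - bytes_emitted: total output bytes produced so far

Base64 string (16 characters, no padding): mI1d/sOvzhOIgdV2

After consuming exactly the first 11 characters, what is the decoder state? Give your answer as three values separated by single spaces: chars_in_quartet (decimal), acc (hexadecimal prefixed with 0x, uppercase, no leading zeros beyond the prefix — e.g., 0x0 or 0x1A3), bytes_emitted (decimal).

After char 0 ('m'=38): chars_in_quartet=1 acc=0x26 bytes_emitted=0
After char 1 ('I'=8): chars_in_quartet=2 acc=0x988 bytes_emitted=0
After char 2 ('1'=53): chars_in_quartet=3 acc=0x26235 bytes_emitted=0
After char 3 ('d'=29): chars_in_quartet=4 acc=0x988D5D -> emit 98 8D 5D, reset; bytes_emitted=3
After char 4 ('/'=63): chars_in_quartet=1 acc=0x3F bytes_emitted=3
After char 5 ('s'=44): chars_in_quartet=2 acc=0xFEC bytes_emitted=3
After char 6 ('O'=14): chars_in_quartet=3 acc=0x3FB0E bytes_emitted=3
After char 7 ('v'=47): chars_in_quartet=4 acc=0xFEC3AF -> emit FE C3 AF, reset; bytes_emitted=6
After char 8 ('z'=51): chars_in_quartet=1 acc=0x33 bytes_emitted=6
After char 9 ('h'=33): chars_in_quartet=2 acc=0xCE1 bytes_emitted=6
After char 10 ('O'=14): chars_in_quartet=3 acc=0x3384E bytes_emitted=6

Answer: 3 0x3384E 6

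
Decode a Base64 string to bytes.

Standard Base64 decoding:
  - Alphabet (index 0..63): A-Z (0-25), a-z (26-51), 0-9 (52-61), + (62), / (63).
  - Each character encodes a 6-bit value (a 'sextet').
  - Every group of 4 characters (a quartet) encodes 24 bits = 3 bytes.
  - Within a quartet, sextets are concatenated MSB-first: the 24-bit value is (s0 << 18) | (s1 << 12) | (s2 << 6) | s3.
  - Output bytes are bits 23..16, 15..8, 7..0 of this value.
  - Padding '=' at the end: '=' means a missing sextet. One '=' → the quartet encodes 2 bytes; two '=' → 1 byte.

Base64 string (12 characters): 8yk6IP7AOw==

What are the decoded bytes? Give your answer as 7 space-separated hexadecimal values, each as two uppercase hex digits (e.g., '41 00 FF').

Answer: F3 29 3A 20 FE C0 3B

Derivation:
After char 0 ('8'=60): chars_in_quartet=1 acc=0x3C bytes_emitted=0
After char 1 ('y'=50): chars_in_quartet=2 acc=0xF32 bytes_emitted=0
After char 2 ('k'=36): chars_in_quartet=3 acc=0x3CCA4 bytes_emitted=0
After char 3 ('6'=58): chars_in_quartet=4 acc=0xF3293A -> emit F3 29 3A, reset; bytes_emitted=3
After char 4 ('I'=8): chars_in_quartet=1 acc=0x8 bytes_emitted=3
After char 5 ('P'=15): chars_in_quartet=2 acc=0x20F bytes_emitted=3
After char 6 ('7'=59): chars_in_quartet=3 acc=0x83FB bytes_emitted=3
After char 7 ('A'=0): chars_in_quartet=4 acc=0x20FEC0 -> emit 20 FE C0, reset; bytes_emitted=6
After char 8 ('O'=14): chars_in_quartet=1 acc=0xE bytes_emitted=6
After char 9 ('w'=48): chars_in_quartet=2 acc=0x3B0 bytes_emitted=6
Padding '==': partial quartet acc=0x3B0 -> emit 3B; bytes_emitted=7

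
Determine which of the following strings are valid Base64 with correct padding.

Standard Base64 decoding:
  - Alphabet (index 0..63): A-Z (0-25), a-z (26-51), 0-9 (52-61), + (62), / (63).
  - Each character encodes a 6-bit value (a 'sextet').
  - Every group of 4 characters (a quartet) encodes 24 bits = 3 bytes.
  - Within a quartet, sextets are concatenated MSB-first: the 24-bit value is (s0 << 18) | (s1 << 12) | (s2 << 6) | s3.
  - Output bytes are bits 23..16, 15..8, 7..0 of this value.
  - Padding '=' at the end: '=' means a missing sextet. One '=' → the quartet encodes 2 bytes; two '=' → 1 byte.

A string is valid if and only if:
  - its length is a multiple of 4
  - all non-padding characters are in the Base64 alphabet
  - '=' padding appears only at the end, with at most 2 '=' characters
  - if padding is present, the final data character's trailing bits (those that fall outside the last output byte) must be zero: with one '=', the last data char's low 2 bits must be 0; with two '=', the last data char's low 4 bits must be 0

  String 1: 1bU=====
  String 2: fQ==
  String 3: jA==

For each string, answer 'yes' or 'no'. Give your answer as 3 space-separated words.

String 1: '1bU=====' → invalid (5 pad chars (max 2))
String 2: 'fQ==' → valid
String 3: 'jA==' → valid

Answer: no yes yes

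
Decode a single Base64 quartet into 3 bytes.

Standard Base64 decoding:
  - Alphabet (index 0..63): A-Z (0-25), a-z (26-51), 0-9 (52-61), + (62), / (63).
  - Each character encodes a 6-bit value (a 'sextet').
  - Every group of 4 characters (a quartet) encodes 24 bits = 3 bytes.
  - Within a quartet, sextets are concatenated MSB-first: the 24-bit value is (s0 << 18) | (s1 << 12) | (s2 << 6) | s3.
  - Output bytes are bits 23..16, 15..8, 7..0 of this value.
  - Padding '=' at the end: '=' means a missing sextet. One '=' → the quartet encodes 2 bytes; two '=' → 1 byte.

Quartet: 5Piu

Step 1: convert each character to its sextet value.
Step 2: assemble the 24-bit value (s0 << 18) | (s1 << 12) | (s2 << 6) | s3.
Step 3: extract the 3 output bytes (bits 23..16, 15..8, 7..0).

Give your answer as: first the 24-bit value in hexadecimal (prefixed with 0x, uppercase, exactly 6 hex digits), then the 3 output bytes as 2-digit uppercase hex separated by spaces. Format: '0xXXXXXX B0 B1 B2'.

Sextets: 5=57, P=15, i=34, u=46
24-bit: (57<<18) | (15<<12) | (34<<6) | 46
      = 0xE40000 | 0x00F000 | 0x000880 | 0x00002E
      = 0xE4F8AE
Bytes: (v>>16)&0xFF=E4, (v>>8)&0xFF=F8, v&0xFF=AE

Answer: 0xE4F8AE E4 F8 AE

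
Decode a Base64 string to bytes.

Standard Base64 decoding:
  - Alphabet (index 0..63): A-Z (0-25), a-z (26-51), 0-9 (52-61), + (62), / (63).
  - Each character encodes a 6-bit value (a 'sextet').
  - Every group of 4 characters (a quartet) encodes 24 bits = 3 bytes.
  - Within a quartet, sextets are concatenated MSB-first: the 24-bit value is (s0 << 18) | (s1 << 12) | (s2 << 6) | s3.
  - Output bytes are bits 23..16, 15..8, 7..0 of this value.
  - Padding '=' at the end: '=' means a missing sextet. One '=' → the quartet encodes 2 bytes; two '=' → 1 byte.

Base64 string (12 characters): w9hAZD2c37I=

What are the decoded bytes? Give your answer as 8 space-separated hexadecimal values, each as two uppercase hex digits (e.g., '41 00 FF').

Answer: C3 D8 40 64 3D 9C DF B2

Derivation:
After char 0 ('w'=48): chars_in_quartet=1 acc=0x30 bytes_emitted=0
After char 1 ('9'=61): chars_in_quartet=2 acc=0xC3D bytes_emitted=0
After char 2 ('h'=33): chars_in_quartet=3 acc=0x30F61 bytes_emitted=0
After char 3 ('A'=0): chars_in_quartet=4 acc=0xC3D840 -> emit C3 D8 40, reset; bytes_emitted=3
After char 4 ('Z'=25): chars_in_quartet=1 acc=0x19 bytes_emitted=3
After char 5 ('D'=3): chars_in_quartet=2 acc=0x643 bytes_emitted=3
After char 6 ('2'=54): chars_in_quartet=3 acc=0x190F6 bytes_emitted=3
After char 7 ('c'=28): chars_in_quartet=4 acc=0x643D9C -> emit 64 3D 9C, reset; bytes_emitted=6
After char 8 ('3'=55): chars_in_quartet=1 acc=0x37 bytes_emitted=6
After char 9 ('7'=59): chars_in_quartet=2 acc=0xDFB bytes_emitted=6
After char 10 ('I'=8): chars_in_quartet=3 acc=0x37EC8 bytes_emitted=6
Padding '=': partial quartet acc=0x37EC8 -> emit DF B2; bytes_emitted=8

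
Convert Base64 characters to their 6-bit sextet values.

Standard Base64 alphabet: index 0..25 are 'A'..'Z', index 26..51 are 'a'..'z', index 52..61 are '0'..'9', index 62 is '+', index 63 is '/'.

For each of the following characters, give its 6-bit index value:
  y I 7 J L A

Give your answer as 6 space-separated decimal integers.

Answer: 50 8 59 9 11 0

Derivation:
'y': a..z range, 26 + ord('y') − ord('a') = 50
'I': A..Z range, ord('I') − ord('A') = 8
'7': 0..9 range, 52 + ord('7') − ord('0') = 59
'J': A..Z range, ord('J') − ord('A') = 9
'L': A..Z range, ord('L') − ord('A') = 11
'A': A..Z range, ord('A') − ord('A') = 0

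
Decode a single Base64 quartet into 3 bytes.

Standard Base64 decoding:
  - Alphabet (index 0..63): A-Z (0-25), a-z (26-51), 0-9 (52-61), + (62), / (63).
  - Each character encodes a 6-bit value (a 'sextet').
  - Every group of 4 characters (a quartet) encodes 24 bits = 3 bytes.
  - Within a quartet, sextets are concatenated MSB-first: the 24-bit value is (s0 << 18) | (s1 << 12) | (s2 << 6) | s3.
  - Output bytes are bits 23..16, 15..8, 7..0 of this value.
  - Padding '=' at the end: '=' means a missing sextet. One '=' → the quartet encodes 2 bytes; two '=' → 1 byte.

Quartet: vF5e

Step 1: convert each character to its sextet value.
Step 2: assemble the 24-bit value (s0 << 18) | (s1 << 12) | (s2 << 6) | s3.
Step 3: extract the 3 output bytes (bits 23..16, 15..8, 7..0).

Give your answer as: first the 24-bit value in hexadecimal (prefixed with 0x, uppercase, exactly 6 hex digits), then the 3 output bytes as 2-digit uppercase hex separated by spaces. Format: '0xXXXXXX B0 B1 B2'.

Sextets: v=47, F=5, 5=57, e=30
24-bit: (47<<18) | (5<<12) | (57<<6) | 30
      = 0xBC0000 | 0x005000 | 0x000E40 | 0x00001E
      = 0xBC5E5E
Bytes: (v>>16)&0xFF=BC, (v>>8)&0xFF=5E, v&0xFF=5E

Answer: 0xBC5E5E BC 5E 5E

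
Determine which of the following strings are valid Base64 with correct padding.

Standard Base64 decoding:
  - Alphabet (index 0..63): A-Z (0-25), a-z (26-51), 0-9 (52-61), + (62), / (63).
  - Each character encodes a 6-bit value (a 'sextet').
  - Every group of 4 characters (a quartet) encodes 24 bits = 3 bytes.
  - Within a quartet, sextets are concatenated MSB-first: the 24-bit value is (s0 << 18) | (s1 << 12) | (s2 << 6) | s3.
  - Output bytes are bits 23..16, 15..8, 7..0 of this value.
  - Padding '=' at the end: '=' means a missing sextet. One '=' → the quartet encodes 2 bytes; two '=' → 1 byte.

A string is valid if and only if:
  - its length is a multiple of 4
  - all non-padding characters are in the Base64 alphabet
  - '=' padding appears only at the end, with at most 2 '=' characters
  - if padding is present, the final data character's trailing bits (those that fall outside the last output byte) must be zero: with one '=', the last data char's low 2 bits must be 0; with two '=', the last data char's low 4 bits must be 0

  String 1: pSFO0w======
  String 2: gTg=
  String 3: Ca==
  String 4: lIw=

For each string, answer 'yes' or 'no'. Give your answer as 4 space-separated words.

Answer: no yes no yes

Derivation:
String 1: 'pSFO0w======' → invalid (6 pad chars (max 2))
String 2: 'gTg=' → valid
String 3: 'Ca==' → invalid (bad trailing bits)
String 4: 'lIw=' → valid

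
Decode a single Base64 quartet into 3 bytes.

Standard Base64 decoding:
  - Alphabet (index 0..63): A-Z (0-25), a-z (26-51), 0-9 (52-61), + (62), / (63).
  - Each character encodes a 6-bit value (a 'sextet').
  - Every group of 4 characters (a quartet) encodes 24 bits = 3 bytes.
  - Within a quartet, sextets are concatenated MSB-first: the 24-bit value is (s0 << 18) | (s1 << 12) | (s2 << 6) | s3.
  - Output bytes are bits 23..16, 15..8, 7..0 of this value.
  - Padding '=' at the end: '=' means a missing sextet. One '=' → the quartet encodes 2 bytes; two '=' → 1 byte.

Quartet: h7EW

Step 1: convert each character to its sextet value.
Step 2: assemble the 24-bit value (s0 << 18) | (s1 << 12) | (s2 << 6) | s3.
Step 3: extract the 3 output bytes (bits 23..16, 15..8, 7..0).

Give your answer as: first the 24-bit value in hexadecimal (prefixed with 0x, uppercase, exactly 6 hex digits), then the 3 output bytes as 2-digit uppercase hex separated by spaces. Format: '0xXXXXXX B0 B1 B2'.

Answer: 0x87B116 87 B1 16

Derivation:
Sextets: h=33, 7=59, E=4, W=22
24-bit: (33<<18) | (59<<12) | (4<<6) | 22
      = 0x840000 | 0x03B000 | 0x000100 | 0x000016
      = 0x87B116
Bytes: (v>>16)&0xFF=87, (v>>8)&0xFF=B1, v&0xFF=16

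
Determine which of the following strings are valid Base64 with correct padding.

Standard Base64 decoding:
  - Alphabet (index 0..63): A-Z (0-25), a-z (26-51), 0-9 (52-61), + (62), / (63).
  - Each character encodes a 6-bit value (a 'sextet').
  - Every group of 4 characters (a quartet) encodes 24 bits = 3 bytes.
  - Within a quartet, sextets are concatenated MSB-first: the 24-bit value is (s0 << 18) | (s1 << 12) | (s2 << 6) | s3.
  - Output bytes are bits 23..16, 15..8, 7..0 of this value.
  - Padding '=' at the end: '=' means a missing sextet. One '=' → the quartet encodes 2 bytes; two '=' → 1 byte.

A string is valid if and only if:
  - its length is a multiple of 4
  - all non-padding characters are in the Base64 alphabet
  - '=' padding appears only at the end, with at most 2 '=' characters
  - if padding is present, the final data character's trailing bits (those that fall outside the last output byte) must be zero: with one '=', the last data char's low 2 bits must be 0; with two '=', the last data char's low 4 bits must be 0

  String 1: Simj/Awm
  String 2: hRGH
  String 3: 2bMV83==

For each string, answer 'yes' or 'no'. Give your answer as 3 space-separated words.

String 1: 'Simj/Awm' → valid
String 2: 'hRGH' → valid
String 3: '2bMV83==' → invalid (bad trailing bits)

Answer: yes yes no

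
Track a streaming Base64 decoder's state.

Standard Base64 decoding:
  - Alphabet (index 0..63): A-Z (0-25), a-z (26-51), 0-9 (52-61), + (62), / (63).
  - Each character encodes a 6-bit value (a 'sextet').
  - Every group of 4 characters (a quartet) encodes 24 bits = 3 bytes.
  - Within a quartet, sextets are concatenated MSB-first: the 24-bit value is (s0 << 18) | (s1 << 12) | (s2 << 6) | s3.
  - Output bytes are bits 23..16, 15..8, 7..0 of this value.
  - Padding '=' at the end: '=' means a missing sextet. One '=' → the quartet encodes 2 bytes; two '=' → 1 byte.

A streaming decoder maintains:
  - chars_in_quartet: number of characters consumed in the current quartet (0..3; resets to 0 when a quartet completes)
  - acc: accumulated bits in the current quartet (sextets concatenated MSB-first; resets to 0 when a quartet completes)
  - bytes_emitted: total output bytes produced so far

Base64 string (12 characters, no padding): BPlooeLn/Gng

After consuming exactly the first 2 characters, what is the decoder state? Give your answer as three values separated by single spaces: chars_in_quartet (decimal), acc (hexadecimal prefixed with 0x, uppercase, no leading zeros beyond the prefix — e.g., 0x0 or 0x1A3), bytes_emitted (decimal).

Answer: 2 0x4F 0

Derivation:
After char 0 ('B'=1): chars_in_quartet=1 acc=0x1 bytes_emitted=0
After char 1 ('P'=15): chars_in_quartet=2 acc=0x4F bytes_emitted=0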